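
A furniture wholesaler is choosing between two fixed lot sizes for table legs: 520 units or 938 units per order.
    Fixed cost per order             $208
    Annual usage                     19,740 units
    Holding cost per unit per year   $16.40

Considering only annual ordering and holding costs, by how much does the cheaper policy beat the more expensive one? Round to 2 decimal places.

Annual cost at Q: ordering D·S/Q plus holding Q·H/2.
TC(520) = (19,740/520)×208 + (520/2)×16.4 = $12,160.00
TC(938) = (19,740/938)×208 + (938/2)×16.4 = $12,068.91
Cheaper: Q = 938.  Difference = $91.09

$91.09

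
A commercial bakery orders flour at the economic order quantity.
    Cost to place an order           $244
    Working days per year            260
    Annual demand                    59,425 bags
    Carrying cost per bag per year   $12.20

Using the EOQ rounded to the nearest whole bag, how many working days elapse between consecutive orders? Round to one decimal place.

Optimal lot size Q* = (2 × 59,425 × $244 / $12.2)^½ ≈ 1,541.75 → Q = 1,542 bags
Days between orders = 260 / (D/Q) = 260 / 38.538 ≈ 6.747

6.7 days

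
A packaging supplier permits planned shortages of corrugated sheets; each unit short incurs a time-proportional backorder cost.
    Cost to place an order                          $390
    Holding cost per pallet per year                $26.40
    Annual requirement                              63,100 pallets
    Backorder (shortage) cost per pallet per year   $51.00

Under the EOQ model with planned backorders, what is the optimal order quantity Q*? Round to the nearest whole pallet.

Q* = √(2DS/H) · √((H + b)/b)
   = √(2 × 63,100 × 390 / 26.4) · √((26.4 + 51) / 51)
   = 1,365.400 × 1.2319 ≈ 1,682.08

1,682 pallets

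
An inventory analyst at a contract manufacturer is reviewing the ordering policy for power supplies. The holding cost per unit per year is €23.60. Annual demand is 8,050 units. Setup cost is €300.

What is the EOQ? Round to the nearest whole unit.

2DS/H = 2·8,050·300/23.6 = 204,661.02
EOQ = √204,661.02 ≈ 452.39

452 units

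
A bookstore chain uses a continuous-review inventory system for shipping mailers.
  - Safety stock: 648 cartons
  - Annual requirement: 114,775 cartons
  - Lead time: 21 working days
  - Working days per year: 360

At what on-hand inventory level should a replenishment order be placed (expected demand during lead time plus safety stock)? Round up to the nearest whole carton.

Daily demand d = 114,775 / 360 = 318.819 cartons/day
Demand during lead time = 318.819 × 21 = 6,695.21
Reorder point = 6,695.21 + 648 = 7,343.21 → round up

7,344 cartons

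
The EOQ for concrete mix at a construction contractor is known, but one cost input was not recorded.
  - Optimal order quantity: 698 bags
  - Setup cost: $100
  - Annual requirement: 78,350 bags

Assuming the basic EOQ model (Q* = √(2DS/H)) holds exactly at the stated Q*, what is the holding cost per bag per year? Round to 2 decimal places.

$32.16

Since Q* = (2DS/H)^½, squaring gives Q*²·H = 2DS.
H = 2DS / Q² = 2 × 78,350 × 100 / 698² = 32.1631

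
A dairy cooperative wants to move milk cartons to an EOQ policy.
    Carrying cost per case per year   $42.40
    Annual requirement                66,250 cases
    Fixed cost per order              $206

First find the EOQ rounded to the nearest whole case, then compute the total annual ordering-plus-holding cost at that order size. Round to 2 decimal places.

$34,019.23

EOQ = √(2DS/H) = √(2 × 66,250 × 206 / 42.4)
    = √(643,750.00) ≈ 802.34 → Q = 802 cases
Ordering: D/Q × S = 66,250/802 × $206 = $17,016.83
Holding:  Q/2 × H = 802/2 × $42.4 = $17,002.40
Total = $17,016.83 + $17,002.40 = $34,019.23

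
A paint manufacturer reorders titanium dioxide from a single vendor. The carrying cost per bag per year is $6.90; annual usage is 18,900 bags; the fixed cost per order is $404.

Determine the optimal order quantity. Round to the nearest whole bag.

1,488 bags

Q* = √(2·D·S / H) = √(2·18,900·404 / 6.9) = √2,213,217.4 ≈ 1,487.69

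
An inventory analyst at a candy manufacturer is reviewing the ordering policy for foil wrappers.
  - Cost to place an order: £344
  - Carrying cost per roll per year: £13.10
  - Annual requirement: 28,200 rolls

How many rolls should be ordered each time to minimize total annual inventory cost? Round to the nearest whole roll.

Optimal lot size Q* = (2 × 28,200 × £344 / £13.1)^½ ≈ 1,216.98

1,217 rolls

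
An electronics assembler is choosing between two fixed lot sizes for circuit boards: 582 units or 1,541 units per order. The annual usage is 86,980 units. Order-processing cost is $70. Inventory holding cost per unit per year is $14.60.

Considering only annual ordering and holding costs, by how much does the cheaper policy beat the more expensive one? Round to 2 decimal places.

For each Q, cost = (D/Q)·S + (Q/2)·H.
TC(582) = (86,980/582)×70 + (582/2)×14.6 = $14,710.11
TC(1,541) = (86,980/1,541)×70 + (1,541/2)×14.6 = $15,200.37
|ΔTC| = |$14,710.11 − $15,200.37| = $490.26

$490.26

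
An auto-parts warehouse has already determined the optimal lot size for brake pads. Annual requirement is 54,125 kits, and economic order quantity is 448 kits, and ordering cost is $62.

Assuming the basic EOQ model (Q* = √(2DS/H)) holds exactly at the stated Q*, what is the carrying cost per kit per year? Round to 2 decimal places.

Since Q* = (2DS/H)^½, squaring gives Q*²·H = 2DS.
H = 2DS / Q² = 2 × 54,125 × 62 / 448² = 33.4398

$33.44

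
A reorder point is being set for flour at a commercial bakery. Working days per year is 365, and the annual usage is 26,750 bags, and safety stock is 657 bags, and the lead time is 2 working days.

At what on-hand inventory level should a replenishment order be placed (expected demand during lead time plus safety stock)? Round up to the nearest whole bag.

804 bags

Daily demand d = 26,750 / 365 = 73.288 bags/day
Demand during lead time = 73.288 × 2 = 146.58
Reorder point = 146.58 + 657 = 803.58 → round up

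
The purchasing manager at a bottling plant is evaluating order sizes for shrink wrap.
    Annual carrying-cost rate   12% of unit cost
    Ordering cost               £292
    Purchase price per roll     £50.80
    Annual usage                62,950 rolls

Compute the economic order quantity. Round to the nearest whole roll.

Carrying cost H = £50.8 × 12% = £6.0960/roll/yr
EOQ = √(2DS/H) = √(2 × 62,950 × 292 / 6.096)
    = √(6,030,643.04) ≈ 2,455.74

2,456 rolls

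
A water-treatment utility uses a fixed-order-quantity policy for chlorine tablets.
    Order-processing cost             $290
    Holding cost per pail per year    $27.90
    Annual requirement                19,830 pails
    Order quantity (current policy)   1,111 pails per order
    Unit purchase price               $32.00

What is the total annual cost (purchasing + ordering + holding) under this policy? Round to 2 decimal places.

$655,234.60

Annual ordering cost = (D/Q)·S = (19,830/1,111) × 290 = $5,176.15
Annual holding cost  = (Q/2)·H = (1,111/2) × 27.9 = $15,498.45
Purchase cost = D·C = 19,830 × 32 = $634,560.00
Total = $5,176.15 + $15,498.45 + $634,560.00 = $655,234.60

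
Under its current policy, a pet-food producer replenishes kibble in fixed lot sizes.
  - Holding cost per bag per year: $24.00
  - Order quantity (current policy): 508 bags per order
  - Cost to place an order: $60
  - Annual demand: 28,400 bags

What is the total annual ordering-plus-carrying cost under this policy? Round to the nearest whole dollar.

$9,450

Ordering: D/Q × S = 28,400/508 × $60 = $3,354.33
Holding:  Q/2 × H = 508/2 × $24 = $6,096.00
Total = $3,354.33 + $6,096.00 = $9,450.33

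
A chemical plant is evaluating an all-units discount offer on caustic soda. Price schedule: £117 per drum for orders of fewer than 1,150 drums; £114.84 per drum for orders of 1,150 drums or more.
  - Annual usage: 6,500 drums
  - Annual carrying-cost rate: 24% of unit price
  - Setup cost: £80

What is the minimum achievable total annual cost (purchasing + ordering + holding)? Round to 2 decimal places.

£762,760.09

H₁ = 24%×£117 = £28.0800;  H₂ = 24%×£114.84 = £27.5616
EOQ₁ = √(2×6,500×80/28.0800) = 192.45  (< 1,150, feasible at tier 1)
EOQ₂ = √(2×6,500×80/27.5616) = 194.25  (< 1,150 → use Q = 1,150 at tier-2 price)
TC(tier 1 (EOQ₁), Q≈192.5) = £765,904.00
TC(tier 2, Q≈1,150.0) = £762,760.09
Minimum at tier 2: £762,760.09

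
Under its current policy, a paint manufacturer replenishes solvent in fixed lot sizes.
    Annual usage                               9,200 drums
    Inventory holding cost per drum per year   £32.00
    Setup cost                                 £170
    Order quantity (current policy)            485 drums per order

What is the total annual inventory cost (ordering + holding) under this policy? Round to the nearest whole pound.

£10,985

Ordering: D/Q × S = 9,200/485 × £170 = £3,224.74
Holding:  Q/2 × H = 485/2 × £32 = £7,760.00
Total = £3,224.74 + £7,760.00 = £10,984.74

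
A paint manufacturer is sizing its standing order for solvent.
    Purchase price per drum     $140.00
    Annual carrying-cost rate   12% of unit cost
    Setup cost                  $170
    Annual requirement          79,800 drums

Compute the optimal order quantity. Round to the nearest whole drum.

1,271 drums

Carrying cost H = $140 × 12% = $16.8000/drum/yr
EOQ = √(2DS/H) = √(2 × 79,800 × 170 / 16.8)
    = √(1,615,000.00) ≈ 1,270.83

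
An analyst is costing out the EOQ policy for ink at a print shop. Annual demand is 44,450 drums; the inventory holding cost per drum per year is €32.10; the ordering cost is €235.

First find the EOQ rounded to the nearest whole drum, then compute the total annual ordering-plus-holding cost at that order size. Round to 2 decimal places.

EOQ = √(2DS/H) = √(2 × 44,450 × 235 / 32.1)
    = √(650,825.55) ≈ 806.74 → Q = 807 drums
Ordering: D/Q × S = 44,450/807 × €235 = €12,943.93
Holding:  Q/2 × H = 807/2 × €32.1 = €12,952.35
Total = €12,943.93 + €12,952.35 = €25,896.28

€25,896.28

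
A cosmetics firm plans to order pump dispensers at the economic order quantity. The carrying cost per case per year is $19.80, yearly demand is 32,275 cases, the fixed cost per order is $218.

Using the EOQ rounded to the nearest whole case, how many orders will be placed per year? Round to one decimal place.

38.3 orders per year

Q* = √(2·D·S / H) = √(2·32,275·218 / 19.8) = √710,702.0 ≈ 843.03 → Q = 843
Orders per year = D/Q = 32,275 / 843 = 38.286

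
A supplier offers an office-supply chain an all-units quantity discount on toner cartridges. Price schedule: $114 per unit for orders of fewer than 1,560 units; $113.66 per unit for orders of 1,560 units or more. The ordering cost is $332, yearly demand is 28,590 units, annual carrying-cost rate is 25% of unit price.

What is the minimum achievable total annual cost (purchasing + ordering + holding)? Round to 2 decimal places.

$3,277,787.64

H₁ = 25%×$114 = $28.5000;  H₂ = 25%×$113.66 = $28.4150
EOQ₁ = √(2×28,590×332/28.5000) = 816.15  (< 1,560, feasible at tier 1)
EOQ₂ = √(2×28,590×332/28.4150) = 817.37  (< 1,560 → use Q = 1,560 at tier-2 price)
TC(tier 1 (EOQ₁), Q≈816.1) = $3,282,520.21
TC(tier 2, Q≈1,560.0) = $3,277,787.64
Minimum at tier 2: $3,277,787.64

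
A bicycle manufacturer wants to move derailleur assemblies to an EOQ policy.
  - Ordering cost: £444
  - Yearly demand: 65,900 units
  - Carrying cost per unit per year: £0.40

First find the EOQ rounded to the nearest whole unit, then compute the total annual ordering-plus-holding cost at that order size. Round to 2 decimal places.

Q* = √(2·D·S / H) = √(2·65,900·444 / 0.4) = √146,298,000.0 ≈ 12,095.37 → Q = 12,095 units
Orders/yr = 65,900/12,095 = 5.449; ordering cost = 5.449 × £444 = £2,419.15
Average inventory = 12,095/2 = 6047.5; holding cost = 6047.5 × £0.4 = £2,419.00
Total = £2,419.15 + £2,419.00 = £4,838.15

£4,838.15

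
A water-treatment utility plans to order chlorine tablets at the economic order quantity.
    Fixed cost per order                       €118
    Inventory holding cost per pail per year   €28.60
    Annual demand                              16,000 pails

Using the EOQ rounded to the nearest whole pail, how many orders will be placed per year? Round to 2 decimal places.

44.08 orders per year

EOQ = √(2DS/H) = √(2 × 16,000 × 118 / 28.6)
    = √(132,027.97) ≈ 363.36 → Q = 363
Orders per year = D/Q = 16,000 / 363 = 44.077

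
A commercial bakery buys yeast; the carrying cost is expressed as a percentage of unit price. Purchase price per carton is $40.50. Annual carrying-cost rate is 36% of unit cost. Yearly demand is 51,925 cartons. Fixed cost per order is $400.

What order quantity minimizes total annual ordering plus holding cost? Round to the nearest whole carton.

Holding cost per carton per year: H = 36% × $40.5 = $14.5800
EOQ = √(2DS/H) = √(2 × 51,925 × 400 / 14.58)
    = √(2,849,108.37) ≈ 1,687.93

1,688 cartons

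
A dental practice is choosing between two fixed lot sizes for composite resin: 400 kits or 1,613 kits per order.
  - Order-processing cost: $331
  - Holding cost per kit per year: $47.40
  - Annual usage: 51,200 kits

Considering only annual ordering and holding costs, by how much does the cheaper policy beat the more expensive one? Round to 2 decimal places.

$3,113.27

Annual cost at Q: ordering D·S/Q plus holding Q·H/2.
TC(400) = (51,200/400)×331 + (400/2)×47.4 = $51,848.00
TC(1,613) = (51,200/1,613)×331 + (1,613/2)×47.4 = $48,734.73
Lots of 1,613 are cheaper by $3,113.27.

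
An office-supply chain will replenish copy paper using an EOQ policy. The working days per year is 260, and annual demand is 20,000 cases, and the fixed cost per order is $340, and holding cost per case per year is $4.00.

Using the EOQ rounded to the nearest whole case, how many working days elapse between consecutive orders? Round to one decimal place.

24.0 days

Q* = √(2·D·S / H) = √(2·20,000·340 / 4) = √3,400,000.0 ≈ 1,843.91 → Q = 1,844 cases
Days between orders = 260 / (D/Q) = 260 / 10.846 ≈ 23.972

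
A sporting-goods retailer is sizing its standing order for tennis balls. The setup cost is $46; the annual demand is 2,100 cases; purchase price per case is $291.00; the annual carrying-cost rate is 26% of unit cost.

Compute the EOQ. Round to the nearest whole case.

Holding cost per case per year: H = 26% × $291 = $75.6600
EOQ = √(2DS/H) = √(2 × 2,100 × 46 / 75.66)
    = √(2,553.53) ≈ 50.53

51 cases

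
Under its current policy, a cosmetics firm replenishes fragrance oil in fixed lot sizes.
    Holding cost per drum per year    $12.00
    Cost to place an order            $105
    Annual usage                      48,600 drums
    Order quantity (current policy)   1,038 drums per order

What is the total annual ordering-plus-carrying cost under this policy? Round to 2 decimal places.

$11,144.18

Annual ordering cost = (D/Q)·S = (48,600/1,038) × 105 = $4,916.18
Annual holding cost  = (Q/2)·H = (1,038/2) × 12 = $6,228.00
Total = $4,916.18 + $6,228.00 = $11,144.18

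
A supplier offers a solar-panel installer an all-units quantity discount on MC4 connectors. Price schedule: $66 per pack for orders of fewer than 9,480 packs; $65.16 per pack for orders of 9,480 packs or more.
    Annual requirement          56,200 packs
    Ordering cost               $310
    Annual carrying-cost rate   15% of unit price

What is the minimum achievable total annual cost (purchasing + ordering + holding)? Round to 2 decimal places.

$3,710,158.52

H₁ = 15%×$66 = $9.9000;  H₂ = 15%×$65.16 = $9.7740
EOQ₁ = √(2×56,200×310/9.9000) = 1,876.06  (< 9,480, feasible at tier 1)
EOQ₂ = √(2×56,200×310/9.7740) = 1,888.11  (< 9,480 → use Q = 9,480 at tier-2 price)
TC(tier 1 (EOQ₁), Q≈1,876.1) = $3,727,772.98
TC(tier 2, Q≈9,480.0) = $3,710,158.52
Minimum at tier 2: $3,710,158.52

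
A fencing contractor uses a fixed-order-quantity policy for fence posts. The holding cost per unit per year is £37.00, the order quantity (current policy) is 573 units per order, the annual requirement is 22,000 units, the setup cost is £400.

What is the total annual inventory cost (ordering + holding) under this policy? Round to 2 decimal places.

Annual ordering cost = (D/Q)·S = (22,000/573) × 400 = £15,357.77
Annual holding cost  = (Q/2)·H = (573/2) × 37 = £10,600.50
Total = £15,357.77 + £10,600.50 = £25,958.27

£25,958.27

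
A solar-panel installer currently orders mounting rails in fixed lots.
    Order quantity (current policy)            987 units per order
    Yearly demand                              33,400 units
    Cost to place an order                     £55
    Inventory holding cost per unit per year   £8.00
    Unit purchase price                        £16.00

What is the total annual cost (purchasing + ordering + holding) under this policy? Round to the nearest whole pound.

£540,209

Orders/yr = 33,400/987 = 33.840; ordering cost = 33.840 × £55 = £1,861.20
Average inventory = 987/2 = 493.5; holding cost = 493.5 × £8 = £3,948.00
Purchase cost = D·C = 33,400 × 16 = £534,400.00
Total = £1,861.20 + £3,948.00 + £534,400.00 = £540,209.20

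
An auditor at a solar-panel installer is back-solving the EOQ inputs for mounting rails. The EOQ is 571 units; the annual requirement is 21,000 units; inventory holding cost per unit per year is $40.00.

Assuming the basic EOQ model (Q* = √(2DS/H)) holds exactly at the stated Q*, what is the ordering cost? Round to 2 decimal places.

$310.52

From Q* = √(2DS/H) ⇒ Q*² = 2DS/H.
S = Q²H / (2D) = 571² × 40 / (2 × 21,000) = 310.5152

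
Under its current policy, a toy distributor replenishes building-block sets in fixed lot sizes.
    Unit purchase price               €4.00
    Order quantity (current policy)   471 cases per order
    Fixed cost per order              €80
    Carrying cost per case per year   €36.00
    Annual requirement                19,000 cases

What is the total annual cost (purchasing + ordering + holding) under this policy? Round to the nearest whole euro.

€87,705

Ordering: D/Q × S = 19,000/471 × €80 = €3,227.18
Holding:  Q/2 × H = 471/2 × €36 = €8,478.00
Purchase cost = D·C = 19,000 × 4 = €76,000.00
Total = €3,227.18 + €8,478.00 + €76,000.00 = €87,705.18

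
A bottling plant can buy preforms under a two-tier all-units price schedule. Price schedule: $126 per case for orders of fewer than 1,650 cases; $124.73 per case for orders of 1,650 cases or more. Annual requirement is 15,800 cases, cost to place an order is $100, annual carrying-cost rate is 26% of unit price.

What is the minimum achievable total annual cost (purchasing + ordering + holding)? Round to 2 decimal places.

$1,998,446.16

H₁ = 26%×$126 = $32.7600;  H₂ = 26%×$124.73 = $32.4298
EOQ₁ = √(2×15,800×100/32.7600) = 310.58  (< 1,650, feasible at tier 1)
EOQ₂ = √(2×15,800×100/32.4298) = 312.16  (< 1,650 → use Q = 1,650 at tier-2 price)
TC(tier 1 (EOQ₁), Q≈310.6) = $2,000,974.56
TC(tier 2, Q≈1,650.0) = $1,998,446.16
Minimum at tier 2: $1,998,446.16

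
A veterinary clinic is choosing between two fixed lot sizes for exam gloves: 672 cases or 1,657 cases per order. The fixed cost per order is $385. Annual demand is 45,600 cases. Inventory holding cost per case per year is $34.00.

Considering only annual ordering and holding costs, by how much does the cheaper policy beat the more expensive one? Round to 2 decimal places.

$1,215.05

For each Q, cost = (D/Q)·S + (Q/2)·H.
TC(672) = (45,600/672)×385 + (672/2)×34 = $37,549.00
TC(1,657) = (45,600/1,657)×385 + (1,657/2)×34 = $38,764.05
Lots of 672 are cheaper by $1,215.05.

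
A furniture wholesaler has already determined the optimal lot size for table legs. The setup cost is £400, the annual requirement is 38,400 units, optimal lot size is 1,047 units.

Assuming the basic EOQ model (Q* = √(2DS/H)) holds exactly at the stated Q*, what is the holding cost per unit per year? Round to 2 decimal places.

£28.02

From Q* = √(2DS/H) ⇒ Q*² = 2DS/H.
H = 2DS / Q² = 2 × 38,400 × 400 / 1,047² = 28.0239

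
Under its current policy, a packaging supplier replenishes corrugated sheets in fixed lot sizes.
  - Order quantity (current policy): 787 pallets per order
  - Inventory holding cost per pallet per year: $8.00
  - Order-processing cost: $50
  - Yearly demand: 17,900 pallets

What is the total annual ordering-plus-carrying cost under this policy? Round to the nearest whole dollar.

Annual ordering cost = (D/Q)·S = (17,900/787) × 50 = $1,137.23
Annual holding cost  = (Q/2)·H = (787/2) × 8 = $3,148.00
Total = $1,137.23 + $3,148.00 = $4,285.23

$4,285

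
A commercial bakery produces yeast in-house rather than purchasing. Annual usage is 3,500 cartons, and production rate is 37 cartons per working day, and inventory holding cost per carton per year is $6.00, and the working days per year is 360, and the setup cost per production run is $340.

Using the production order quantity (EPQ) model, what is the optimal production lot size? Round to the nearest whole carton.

Daily demand d = 3,500/360 = 9.722; p = 37; 1 − d/p = 0.73724
EPQ = √(2DS / (H(1 − d/p)))
    = √(2 × 3,500 × 340 / (6 × 0.73724)) ≈ 733.52

734 cartons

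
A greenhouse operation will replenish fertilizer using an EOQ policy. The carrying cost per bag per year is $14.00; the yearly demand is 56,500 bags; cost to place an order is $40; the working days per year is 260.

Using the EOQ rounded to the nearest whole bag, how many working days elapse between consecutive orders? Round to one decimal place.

2DS/H = 2·56,500·40/14 = 322,857.14
EOQ = √322,857.14 ≈ 568.21 → Q = 568 bags
Days between orders = 260 / (D/Q) = 260 / 99.472 ≈ 2.614

2.6 days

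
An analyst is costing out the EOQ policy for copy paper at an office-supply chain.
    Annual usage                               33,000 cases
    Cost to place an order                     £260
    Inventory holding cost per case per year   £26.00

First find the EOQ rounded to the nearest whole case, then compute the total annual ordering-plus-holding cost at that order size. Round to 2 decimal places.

£21,122.50

2DS/H = 2·33,000·260/26 = 660,000.00
EOQ = √660,000.00 ≈ 812.40 → Q = 812 cases
Annual ordering cost = (D/Q)·S = (33,000/812) × 260 = £10,566.50
Annual holding cost  = (Q/2)·H = (812/2) × 26 = £10,556.00
Total = £10,566.50 + £10,556.00 = £21,122.50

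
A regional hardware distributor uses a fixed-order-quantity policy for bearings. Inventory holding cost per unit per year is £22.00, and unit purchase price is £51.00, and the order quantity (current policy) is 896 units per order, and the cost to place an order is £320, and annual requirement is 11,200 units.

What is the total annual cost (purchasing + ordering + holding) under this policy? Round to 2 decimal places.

£585,056.00

Ordering: D/Q × S = 11,200/896 × £320 = £4,000.00
Holding:  Q/2 × H = 896/2 × £22 = £9,856.00
Purchase cost = D·C = 11,200 × 51 = £571,200.00
Total = £4,000.00 + £9,856.00 + £571,200.00 = £585,056.00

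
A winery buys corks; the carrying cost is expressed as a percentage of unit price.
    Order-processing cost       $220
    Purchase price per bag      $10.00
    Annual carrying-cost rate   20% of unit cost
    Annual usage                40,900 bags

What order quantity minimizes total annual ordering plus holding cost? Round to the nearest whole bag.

3,000 bags

Carrying cost H = $10 × 20% = $2.0000/bag/yr
Q* = √(2·D·S / H) = √(2·40,900·220 / 2) = √8,998,000.0 ≈ 2,999.67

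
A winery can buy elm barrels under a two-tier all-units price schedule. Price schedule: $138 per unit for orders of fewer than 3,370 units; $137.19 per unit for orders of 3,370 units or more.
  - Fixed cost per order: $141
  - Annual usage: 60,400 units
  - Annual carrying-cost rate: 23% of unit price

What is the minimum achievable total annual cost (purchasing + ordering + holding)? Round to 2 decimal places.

H₁ = 23%×$138 = $31.7400;  H₂ = 23%×$137.19 = $31.5537
EOQ₁ = √(2×60,400×141/31.7400) = 732.55  (< 3,370, feasible at tier 1)
EOQ₂ = √(2×60,400×141/31.5537) = 734.71  (< 3,370 → use Q = 3,370 at tier-2 price)
TC(tier 1 (EOQ₁), Q≈732.6) = $8,358,451.26
TC(tier 2, Q≈3,370.0) = $8,341,971.11
Minimum at tier 2: $8,341,971.11

$8,341,971.11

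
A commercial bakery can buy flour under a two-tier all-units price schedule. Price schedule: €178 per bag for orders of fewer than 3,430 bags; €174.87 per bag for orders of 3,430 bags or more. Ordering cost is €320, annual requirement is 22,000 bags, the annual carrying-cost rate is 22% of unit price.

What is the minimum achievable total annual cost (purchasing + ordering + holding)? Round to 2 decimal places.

H₁ = 22%×€178 = €39.1600;  H₂ = 22%×€174.87 = €38.4714
EOQ₁ = √(2×22,000×320/39.1600) = 599.63  (< 3,430, feasible at tier 1)
EOQ₂ = √(2×22,000×320/38.4714) = 604.97  (< 3,430 → use Q = 3,430 at tier-2 price)
TC(tier 1 (EOQ₁), Q≈599.6) = €3,939,481.33
TC(tier 2, Q≈3,430.0) = €3,915,170.93
Minimum at tier 2: €3,915,170.93

€3,915,170.93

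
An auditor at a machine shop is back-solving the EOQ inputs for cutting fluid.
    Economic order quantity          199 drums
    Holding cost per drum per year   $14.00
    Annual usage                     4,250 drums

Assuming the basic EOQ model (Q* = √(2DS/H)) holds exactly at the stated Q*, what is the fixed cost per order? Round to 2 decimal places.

$65.23

From Q* = √(2DS/H) ⇒ Q*² = 2DS/H.
S = Q²H / (2D) = 199² × 14 / (2 × 4,250) = 65.2252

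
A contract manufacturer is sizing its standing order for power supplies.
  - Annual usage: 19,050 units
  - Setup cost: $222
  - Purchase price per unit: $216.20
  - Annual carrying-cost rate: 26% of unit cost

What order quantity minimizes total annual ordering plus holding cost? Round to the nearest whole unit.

H = i·C = 0.26 × $216.2 = $56.2120 per unit-year
EOQ = √(2DS/H) = √(2 × 19,050 × 222 / 56.212)
    = √(150,469.65) ≈ 387.90

388 units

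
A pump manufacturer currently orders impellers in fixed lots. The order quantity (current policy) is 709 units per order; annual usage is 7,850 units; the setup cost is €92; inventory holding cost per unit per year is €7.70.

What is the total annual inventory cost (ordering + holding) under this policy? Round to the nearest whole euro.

€3,748

Ordering: D/Q × S = 7,850/709 × €92 = €1,018.62
Holding:  Q/2 × H = 709/2 × €7.7 = €2,729.65
Total = €1,018.62 + €2,729.65 = €3,748.27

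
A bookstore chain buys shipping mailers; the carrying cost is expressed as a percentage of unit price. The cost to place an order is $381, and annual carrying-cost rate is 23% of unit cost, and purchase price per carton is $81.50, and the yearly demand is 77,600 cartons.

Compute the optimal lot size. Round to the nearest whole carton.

1,776 cartons

Holding cost per carton per year: H = 23% × $81.5 = $18.7450
EOQ = √(2DS/H) = √(2 × 77,600 × 381 / 18.745)
    = √(3,154,505.20) ≈ 1,776.09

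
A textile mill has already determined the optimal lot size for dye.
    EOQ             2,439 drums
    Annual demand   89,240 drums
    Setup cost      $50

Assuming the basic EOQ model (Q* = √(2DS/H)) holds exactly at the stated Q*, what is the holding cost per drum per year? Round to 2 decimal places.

From Q* = √(2DS/H) ⇒ Q*² = 2DS/H.
H = 2DS / Q² = 2 × 89,240 × 50 / 2,439² = 1.5002

$1.50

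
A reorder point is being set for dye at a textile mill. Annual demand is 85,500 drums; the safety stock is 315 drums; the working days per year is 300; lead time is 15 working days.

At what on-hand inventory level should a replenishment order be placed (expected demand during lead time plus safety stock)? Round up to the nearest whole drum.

Daily demand d = 85,500 / 300 = 285.000 drums/day
Demand during lead time = 285.000 × 15 = 4,275.00
Reorder point = 4,275.00 + 315 = 4,590.00 → round up

4,590 drums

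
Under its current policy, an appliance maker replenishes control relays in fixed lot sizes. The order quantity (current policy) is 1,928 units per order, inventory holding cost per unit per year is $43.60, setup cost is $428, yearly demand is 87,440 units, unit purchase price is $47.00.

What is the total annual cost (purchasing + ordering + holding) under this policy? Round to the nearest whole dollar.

Ordering: D/Q × S = 87,440/1,928 × $428 = $19,410.95
Holding:  Q/2 × H = 1,928/2 × $43.6 = $42,030.40
Purchase cost = D·C = 87,440 × 47 = $4,109,680.00
Total = $19,410.95 + $42,030.40 + $4,109,680.00 = $4,171,121.35

$4,171,121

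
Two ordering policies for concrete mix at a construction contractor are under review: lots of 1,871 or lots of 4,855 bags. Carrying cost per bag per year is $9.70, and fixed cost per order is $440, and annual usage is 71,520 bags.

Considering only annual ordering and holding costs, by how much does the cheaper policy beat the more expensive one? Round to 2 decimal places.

Annual cost at Q: ordering D·S/Q plus holding Q·H/2.
TC(1,871) = (71,520/1,871)×440 + (1,871/2)×9.7 = $25,893.59
TC(4,855) = (71,520/4,855)×440 + (4,855/2)×9.7 = $30,028.48
Cheaper: Q = 1,871.  Difference = $4,134.89

$4,134.89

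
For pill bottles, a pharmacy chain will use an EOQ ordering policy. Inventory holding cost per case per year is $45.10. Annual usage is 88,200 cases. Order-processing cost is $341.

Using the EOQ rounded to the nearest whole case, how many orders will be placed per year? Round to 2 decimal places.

76.36 orders per year

2DS/H = 2·88,200·341/45.1 = 1,333,756.10
EOQ = √1,333,756.10 ≈ 1,154.88 → Q = 1,155
Orders per year = D/Q = 88,200 / 1,155 = 76.364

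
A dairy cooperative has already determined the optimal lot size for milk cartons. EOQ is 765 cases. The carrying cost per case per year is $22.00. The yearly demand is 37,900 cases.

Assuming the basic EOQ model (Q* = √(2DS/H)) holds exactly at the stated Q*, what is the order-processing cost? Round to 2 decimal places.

Since Q* = (2DS/H)^½, squaring gives Q*²·H = 2DS.
S = Q²H / (2D) = 765² × 22 / (2 × 37,900) = 169.8542

$169.85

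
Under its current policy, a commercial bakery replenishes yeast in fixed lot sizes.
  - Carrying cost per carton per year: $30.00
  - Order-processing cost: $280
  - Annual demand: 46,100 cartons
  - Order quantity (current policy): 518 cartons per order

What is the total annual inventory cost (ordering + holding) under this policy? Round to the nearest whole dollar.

$32,689

Ordering: D/Q × S = 46,100/518 × $280 = $24,918.92
Holding:  Q/2 × H = 518/2 × $30 = $7,770.00
Total = $24,918.92 + $7,770.00 = $32,688.92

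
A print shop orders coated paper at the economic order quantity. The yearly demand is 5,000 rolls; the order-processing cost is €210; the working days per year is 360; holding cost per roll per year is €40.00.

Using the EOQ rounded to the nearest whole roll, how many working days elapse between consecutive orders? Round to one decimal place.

16.5 days

2DS/H = 2·5,000·210/40 = 52,500.00
EOQ = √52,500.00 ≈ 229.13 → Q = 229 rolls
T = Q/D × 360 days = 229/5,000 × 360 = 16.488 days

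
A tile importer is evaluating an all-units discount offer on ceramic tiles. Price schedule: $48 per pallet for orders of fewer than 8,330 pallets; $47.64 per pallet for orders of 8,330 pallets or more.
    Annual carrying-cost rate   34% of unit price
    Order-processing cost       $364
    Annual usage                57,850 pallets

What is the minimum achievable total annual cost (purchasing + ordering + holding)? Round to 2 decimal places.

H₁ = 34%×$48 = $16.3200;  H₂ = 34%×$47.64 = $16.1976
EOQ₁ = √(2×57,850×364/16.3200) = 1,606.41  (< 8,330, feasible at tier 1)
EOQ₂ = √(2×57,850×364/16.1976) = 1,612.47  (< 8,330 → use Q = 8,330 at tier-2 price)
TC(tier 1 (EOQ₁), Q≈1,606.4) = $2,803,016.67
TC(tier 2, Q≈8,330.0) = $2,825,964.90
Minimum at tier 1 (EOQ₁): $2,803,016.67

$2,803,016.67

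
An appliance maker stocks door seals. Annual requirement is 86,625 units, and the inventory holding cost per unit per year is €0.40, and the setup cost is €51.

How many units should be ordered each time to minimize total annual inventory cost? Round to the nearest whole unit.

4,700 units

Optimal lot size Q* = (2 × 86,625 × €51 / €0.4)^½ ≈ 4,699.93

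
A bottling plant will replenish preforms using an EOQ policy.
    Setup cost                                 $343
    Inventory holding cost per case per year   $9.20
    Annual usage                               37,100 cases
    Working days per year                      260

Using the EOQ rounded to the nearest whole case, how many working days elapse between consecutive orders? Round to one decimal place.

2DS/H = 2·37,100·343/9.2 = 2,766,369.57
EOQ = √2,766,369.57 ≈ 1,663.24 → Q = 1,663 cases
T = Q/D × 260 days = 1,663/37,100 × 260 = 11.654 days

11.7 days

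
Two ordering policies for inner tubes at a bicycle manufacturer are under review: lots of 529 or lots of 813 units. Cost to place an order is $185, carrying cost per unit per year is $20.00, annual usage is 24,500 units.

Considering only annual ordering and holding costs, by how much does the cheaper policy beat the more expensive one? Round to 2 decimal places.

$153.02

TC(Q) = (D/Q)S + (Q/2)H
TC(529) = (24,500/529)×185 + (529/2)×20 = $13,858.05
TC(813) = (24,500/813)×185 + (813/2)×20 = $13,705.03
Cheaper: Q = 813.  Difference = $153.02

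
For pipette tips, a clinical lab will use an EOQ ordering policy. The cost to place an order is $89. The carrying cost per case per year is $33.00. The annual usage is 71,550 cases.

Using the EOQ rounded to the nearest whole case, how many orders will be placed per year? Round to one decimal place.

2DS/H = 2·71,550·89/33 = 385,936.36
EOQ = √385,936.36 ≈ 621.24 → Q = 621
Orders per year = D/Q = 71,550 / 621 = 115.217

115.2 orders per year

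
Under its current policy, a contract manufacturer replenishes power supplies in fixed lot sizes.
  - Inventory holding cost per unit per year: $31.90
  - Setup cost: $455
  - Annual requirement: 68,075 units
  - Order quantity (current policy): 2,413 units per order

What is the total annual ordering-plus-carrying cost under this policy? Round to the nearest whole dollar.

Ordering: D/Q × S = 68,075/2,413 × $455 = $12,836.36
Holding:  Q/2 × H = 2,413/2 × $31.9 = $38,487.35
Total = $12,836.36 + $38,487.35 = $51,323.71

$51,324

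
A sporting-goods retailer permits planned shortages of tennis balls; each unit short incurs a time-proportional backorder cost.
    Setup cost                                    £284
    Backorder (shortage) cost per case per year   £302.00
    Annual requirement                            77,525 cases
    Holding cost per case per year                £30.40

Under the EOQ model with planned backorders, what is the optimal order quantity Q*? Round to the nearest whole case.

Basic EOQ = √(2·77,525·284/30.4) = 1,203.534
Backorder adjustment √((H+b)/b) = √((30.4+302)/302) = 1.0491
Q* = 1,203.534 × 1.0491 ≈ 1,262.66

1,263 cases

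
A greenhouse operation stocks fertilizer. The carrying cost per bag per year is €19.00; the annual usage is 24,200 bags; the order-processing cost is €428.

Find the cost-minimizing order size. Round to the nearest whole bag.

1,044 bags

Optimal lot size Q* = (2 × 24,200 × €428 / €19)^½ ≈ 1,044.16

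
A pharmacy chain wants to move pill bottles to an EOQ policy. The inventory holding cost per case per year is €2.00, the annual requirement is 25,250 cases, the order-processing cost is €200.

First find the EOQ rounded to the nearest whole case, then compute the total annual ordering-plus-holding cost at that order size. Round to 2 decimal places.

€4,494.44

2DS/H = 2·25,250·200/2 = 5,050,000.00
EOQ = √5,050,000.00 ≈ 2,247.22 → Q = 2,247 cases
Orders/yr = 25,250/2,247 = 11.237; ordering cost = 11.237 × €200 = €2,247.44
Average inventory = 2,247/2 = 1123.5; holding cost = 1123.5 × €2 = €2,247.00
Total = €2,247.44 + €2,247.00 = €4,494.44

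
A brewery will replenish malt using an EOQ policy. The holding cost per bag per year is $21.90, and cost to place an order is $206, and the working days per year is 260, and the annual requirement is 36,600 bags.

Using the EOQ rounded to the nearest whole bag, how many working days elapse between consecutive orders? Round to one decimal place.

5.9 days

2DS/H = 2·36,600·206/21.9 = 688,547.95
EOQ = √688,547.95 ≈ 829.79 → Q = 830 bags
Days between orders = 260 / (D/Q) = 260 / 44.096 ≈ 5.896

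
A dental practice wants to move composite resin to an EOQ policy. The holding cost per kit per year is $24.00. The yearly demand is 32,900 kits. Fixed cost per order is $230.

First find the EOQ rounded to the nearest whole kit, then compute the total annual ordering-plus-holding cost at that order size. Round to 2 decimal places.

2DS/H = 2·32,900·230/24 = 630,583.33
EOQ = √630,583.33 ≈ 794.09 → Q = 794 kits
Annual ordering cost = (D/Q)·S = (32,900/794) × 230 = $9,530.23
Annual holding cost  = (Q/2)·H = (794/2) × 24 = $9,528.00
Total = $9,530.23 + $9,528.00 = $19,058.23

$19,058.23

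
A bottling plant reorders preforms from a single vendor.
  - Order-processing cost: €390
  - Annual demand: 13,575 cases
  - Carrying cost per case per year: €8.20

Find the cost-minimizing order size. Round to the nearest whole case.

1,136 cases

Q* = √(2·D·S / H) = √(2·13,575·390 / 8.2) = √1,291,280.5 ≈ 1,136.35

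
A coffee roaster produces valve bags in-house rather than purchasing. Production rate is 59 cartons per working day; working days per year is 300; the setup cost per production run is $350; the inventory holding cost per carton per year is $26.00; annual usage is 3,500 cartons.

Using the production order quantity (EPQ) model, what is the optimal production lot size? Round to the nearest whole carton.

d = 3,500/300 = 11.6667 cartons/day;  effective holding cost H(1 − d/p) = 26·(1 − 11.6667/59) = 20.85876
Q* = √(2DS / H_eff) = √(2·3,500·350 / 20.85876) ≈ 342.72

343 cartons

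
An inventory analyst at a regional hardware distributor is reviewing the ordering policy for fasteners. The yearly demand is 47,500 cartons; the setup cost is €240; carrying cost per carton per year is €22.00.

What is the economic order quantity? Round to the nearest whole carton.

1,018 cartons

Optimal lot size Q* = (2 × 47,500 × €240 / €22)^½ ≈ 1,018.02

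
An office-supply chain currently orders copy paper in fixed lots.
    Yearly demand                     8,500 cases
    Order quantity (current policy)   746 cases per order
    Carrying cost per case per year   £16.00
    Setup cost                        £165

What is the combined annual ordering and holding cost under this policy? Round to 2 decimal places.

£7,848.03

Annual ordering cost = (D/Q)·S = (8,500/746) × 165 = £1,880.03
Annual holding cost  = (Q/2)·H = (746/2) × 16 = £5,968.00
Total = £1,880.03 + £5,968.00 = £7,848.03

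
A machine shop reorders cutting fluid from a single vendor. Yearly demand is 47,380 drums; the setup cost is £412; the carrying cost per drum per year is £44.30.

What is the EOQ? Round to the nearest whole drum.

939 drums

Optimal lot size Q* = (2 × 47,380 × £412 / £44.3)^½ ≈ 938.77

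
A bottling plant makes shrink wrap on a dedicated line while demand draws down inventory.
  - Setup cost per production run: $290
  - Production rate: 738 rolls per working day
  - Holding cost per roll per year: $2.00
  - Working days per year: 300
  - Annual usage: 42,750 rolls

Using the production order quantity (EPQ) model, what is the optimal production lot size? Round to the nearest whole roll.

Daily demand d = 42,750/300 = 142.500; p = 738; 1 − d/p = 0.80691
EPQ = √(2DS / (H(1 − d/p)))
    = √(2 × 42,750 × 290 / (2 × 0.80691)) ≈ 3,919.71

3,920 rolls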